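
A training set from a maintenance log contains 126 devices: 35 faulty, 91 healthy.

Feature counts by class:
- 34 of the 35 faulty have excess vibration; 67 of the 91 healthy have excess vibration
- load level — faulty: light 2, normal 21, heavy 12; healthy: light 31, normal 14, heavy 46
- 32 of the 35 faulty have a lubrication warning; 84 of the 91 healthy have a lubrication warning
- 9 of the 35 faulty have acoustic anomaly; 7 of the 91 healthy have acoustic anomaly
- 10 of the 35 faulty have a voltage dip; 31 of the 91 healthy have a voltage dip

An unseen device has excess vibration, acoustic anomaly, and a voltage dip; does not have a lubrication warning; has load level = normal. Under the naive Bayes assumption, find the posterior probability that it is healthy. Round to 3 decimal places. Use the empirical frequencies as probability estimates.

0.139

faulty: (35/126) × (34/35) × (21/35) × (3/35) × (9/35) × (10/35) ≈ 0.00101958
healthy: (91/126) × (67/91) × (14/91) × (7/91) × (7/91) × (31/91) ≈ 0.000164901
P(healthy | x) = 0.000164901 / 0.001184481 ≈ 0.139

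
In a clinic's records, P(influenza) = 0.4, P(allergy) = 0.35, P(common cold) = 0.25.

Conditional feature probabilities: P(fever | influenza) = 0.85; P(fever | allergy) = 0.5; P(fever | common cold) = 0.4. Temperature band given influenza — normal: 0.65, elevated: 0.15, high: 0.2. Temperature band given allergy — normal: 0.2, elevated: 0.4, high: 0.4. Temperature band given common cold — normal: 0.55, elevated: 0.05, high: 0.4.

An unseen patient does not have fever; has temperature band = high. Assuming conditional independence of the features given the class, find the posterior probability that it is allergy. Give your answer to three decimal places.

influenza: 0.4 × (1−0.85) × 0.2 = 0.012
allergy: 0.35 × (1−0.5) × 0.4 = 0.07
common cold: 0.25 × (1−0.4) × 0.4 = 0.06
P(allergy | x) = 0.07 / 0.142 ≈ 0.493

0.493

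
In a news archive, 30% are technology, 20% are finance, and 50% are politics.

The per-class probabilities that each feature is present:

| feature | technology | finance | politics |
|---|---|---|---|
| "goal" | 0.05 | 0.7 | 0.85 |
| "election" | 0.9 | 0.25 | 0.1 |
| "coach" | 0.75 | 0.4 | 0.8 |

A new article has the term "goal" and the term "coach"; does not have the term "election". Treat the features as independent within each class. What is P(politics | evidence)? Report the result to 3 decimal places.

technology: 0.3 × 0.05 × (1−0.9) × 0.75 = 0.001125
finance: 0.2 × 0.7 × (1−0.25) × 0.4 = 0.042
politics: 0.5 × 0.85 × (1−0.1) × 0.8 = 0.306
P(politics | x) = 0.306 / 0.349125 ≈ 0.876

0.876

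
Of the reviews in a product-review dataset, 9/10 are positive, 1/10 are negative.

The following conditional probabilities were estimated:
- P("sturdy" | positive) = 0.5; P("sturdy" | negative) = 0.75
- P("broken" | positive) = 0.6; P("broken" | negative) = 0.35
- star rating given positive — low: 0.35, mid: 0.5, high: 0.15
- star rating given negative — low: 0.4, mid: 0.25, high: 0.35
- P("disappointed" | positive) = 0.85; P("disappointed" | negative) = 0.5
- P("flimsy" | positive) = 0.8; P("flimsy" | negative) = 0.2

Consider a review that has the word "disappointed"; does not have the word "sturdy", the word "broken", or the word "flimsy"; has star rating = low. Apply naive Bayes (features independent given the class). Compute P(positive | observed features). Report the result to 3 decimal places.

positive: 0.9 × (1−0.5) × (1−0.6) × 0.35 × 0.85 × (1−0.8) = 0.01071
negative: 0.1 × (1−0.75) × (1−0.35) × 0.4 × 0.5 × (1−0.2) = 0.0026
P(positive | x) = 0.01071 / 0.01331 ≈ 0.805

0.805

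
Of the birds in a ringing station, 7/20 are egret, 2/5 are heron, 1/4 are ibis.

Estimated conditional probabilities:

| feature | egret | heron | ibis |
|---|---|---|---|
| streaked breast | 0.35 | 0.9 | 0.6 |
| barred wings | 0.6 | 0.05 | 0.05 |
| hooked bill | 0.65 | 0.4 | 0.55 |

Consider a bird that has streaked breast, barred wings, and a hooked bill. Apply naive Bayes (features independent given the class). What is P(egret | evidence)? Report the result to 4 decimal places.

egret: 0.35 × 0.35 × 0.6 × 0.65 = 0.047775
heron: 0.4 × 0.9 × 0.05 × 0.4 = 0.0072
ibis: 0.25 × 0.6 × 0.05 × 0.55 = 0.004125
P(egret | x) = 0.047775 / 0.0591 ≈ 0.8084

0.8084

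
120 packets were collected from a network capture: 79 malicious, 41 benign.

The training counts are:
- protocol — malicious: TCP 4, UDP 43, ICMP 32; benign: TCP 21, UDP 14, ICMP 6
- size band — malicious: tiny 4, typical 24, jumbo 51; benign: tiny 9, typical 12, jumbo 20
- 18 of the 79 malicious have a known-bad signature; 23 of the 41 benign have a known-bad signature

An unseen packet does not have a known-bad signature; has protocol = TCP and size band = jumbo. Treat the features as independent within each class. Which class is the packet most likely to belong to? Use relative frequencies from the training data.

benign

malicious: (79/120) × (4/79) × (51/79) × (61/79) ≈ 0.0166159
benign: (41/120) × (21/41) × (20/41) × (18/41) ≈ 0.0374777
Highest score → benign.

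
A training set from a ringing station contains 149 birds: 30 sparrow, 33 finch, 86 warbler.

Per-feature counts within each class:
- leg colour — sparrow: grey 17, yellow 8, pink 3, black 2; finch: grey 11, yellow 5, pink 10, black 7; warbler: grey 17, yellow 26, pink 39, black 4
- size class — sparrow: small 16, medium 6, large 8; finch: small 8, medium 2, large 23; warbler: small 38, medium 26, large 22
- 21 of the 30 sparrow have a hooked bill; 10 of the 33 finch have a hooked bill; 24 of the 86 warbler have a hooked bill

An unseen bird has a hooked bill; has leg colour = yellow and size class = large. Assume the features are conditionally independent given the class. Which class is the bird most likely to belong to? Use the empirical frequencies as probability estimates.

sparrow: (30/149) × (8/30) × (8/30) × (21/30) ≈ 0.0100224
finch: (33/149) × (5/33) × (23/33) × (10/33) ≈ 0.00708735
warbler: (86/149) × (26/86) × (22/86) × (24/86) ≈ 0.0124573
Highest score → warbler.

warbler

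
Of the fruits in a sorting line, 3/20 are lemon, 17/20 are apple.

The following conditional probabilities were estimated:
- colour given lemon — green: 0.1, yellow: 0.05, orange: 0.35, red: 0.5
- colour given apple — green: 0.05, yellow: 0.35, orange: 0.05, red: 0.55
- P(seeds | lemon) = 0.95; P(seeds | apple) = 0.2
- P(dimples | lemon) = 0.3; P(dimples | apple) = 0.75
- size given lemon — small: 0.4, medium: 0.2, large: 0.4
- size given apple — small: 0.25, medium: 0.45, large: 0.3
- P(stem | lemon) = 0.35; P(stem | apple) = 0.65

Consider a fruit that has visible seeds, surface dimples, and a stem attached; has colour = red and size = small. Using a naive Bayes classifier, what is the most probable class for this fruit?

lemon: 0.15 × 0.5 × 0.95 × 0.3 × 0.4 × 0.35 = 0.0029925
apple: 0.85 × 0.55 × 0.2 × 0.75 × 0.25 × 0.65 = 0.0113953125
Highest score → apple.

apple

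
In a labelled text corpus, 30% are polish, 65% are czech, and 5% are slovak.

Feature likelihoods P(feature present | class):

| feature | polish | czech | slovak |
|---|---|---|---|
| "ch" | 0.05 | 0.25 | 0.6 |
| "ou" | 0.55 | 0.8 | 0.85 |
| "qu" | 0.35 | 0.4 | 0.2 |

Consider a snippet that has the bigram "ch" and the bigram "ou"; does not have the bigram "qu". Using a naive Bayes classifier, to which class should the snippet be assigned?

czech

polish: 0.3 × 0.05 × 0.55 × (1−0.35) = 0.0053625
czech: 0.65 × 0.25 × 0.8 × (1−0.4) = 0.078
slovak: 0.05 × 0.6 × 0.85 × (1−0.2) = 0.0204
Highest score → czech.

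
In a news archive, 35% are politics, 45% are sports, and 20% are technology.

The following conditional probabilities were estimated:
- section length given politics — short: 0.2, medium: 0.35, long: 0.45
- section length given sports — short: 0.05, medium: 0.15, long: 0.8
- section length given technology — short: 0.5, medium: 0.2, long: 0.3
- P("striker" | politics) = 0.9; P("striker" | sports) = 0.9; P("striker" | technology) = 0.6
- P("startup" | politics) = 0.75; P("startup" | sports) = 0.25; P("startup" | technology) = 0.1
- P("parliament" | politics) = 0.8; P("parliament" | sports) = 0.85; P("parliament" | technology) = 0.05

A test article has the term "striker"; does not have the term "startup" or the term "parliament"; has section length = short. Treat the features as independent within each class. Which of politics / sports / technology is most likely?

technology

politics: 0.35 × 0.2 × 0.9 × (1−0.75) × (1−0.8) = 0.00315
sports: 0.45 × 0.05 × 0.9 × (1−0.25) × (1−0.85) = 0.002278125
technology: 0.2 × 0.5 × 0.6 × (1−0.1) × (1−0.05) = 0.0513
Highest score → technology.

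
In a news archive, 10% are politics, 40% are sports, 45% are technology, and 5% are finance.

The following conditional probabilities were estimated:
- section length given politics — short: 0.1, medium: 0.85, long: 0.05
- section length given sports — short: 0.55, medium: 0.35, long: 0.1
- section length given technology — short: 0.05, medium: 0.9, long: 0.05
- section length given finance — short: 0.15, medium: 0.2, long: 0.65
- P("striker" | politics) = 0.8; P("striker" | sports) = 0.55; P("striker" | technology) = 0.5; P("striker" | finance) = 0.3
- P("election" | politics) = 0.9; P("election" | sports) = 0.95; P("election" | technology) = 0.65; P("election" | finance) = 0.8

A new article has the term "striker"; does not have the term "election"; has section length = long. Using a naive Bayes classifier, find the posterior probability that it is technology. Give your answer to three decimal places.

politics: 0.1 × 0.05 × 0.8 × (1−0.9) = 0.0004
sports: 0.4 × 0.1 × 0.55 × (1−0.95) = 0.0011
technology: 0.45 × 0.05 × 0.5 × (1−0.65) = 0.0039375
finance: 0.05 × 0.65 × 0.3 × (1−0.8) = 0.00195
P(technology | x) = 0.0039375 / 0.0073875 ≈ 0.533

0.533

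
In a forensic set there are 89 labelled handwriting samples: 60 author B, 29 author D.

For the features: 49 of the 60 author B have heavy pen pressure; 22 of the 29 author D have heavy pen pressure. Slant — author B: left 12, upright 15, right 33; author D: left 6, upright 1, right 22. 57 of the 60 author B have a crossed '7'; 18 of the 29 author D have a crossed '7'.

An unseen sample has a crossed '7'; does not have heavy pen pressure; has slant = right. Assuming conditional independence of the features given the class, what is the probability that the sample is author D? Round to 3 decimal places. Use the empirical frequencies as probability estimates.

0.364

author B: (60/89) × (11/60) × (33/60) × (57/60) ≈ 0.0645787
author D: (29/89) × (7/29) × (22/29) × (18/29) ≈ 0.0370346
P(author D | x) = 0.0370346 / 0.1016133 ≈ 0.364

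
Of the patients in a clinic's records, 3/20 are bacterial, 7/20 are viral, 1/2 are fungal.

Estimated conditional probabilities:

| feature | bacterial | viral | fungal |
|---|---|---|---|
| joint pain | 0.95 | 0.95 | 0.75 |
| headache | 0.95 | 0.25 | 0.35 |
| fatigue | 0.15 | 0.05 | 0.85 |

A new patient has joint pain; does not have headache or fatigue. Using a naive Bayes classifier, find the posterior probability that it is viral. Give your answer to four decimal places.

0.8475

bacterial: 0.15 × 0.95 × (1−0.95) × (1−0.15) = 0.00605625
viral: 0.35 × 0.95 × (1−0.25) × (1−0.05) = 0.23690625
fungal: 0.5 × 0.75 × (1−0.35) × (1−0.85) = 0.0365625
P(viral | x) = 0.23690625 / 0.279525 ≈ 0.8475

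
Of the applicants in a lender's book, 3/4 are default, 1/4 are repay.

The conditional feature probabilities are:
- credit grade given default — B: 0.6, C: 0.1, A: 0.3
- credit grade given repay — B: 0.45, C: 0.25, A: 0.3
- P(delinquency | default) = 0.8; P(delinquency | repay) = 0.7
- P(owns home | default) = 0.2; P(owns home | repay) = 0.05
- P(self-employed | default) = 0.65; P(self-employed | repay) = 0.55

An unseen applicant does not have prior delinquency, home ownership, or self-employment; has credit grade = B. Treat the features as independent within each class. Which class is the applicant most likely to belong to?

default

default: 0.75 × 0.6 × (1−0.8) × (1−0.2) × (1−0.65) = 0.0252
repay: 0.25 × 0.45 × (1−0.7) × (1−0.05) × (1−0.55) = 0.014428125
Highest score → default.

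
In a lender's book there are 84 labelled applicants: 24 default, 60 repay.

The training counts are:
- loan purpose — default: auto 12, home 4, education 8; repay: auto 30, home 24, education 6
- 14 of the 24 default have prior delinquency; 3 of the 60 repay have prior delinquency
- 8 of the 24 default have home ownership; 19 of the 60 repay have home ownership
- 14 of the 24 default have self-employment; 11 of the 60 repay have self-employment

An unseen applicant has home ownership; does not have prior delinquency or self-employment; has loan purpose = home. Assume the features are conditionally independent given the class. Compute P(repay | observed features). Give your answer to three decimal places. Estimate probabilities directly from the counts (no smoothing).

default: (24/84) × (4/24) × (10/24) × (8/24) × (10/24) ≈ 0.00275573
repay: (60/84) × (24/60) × (57/60) × (19/60) × (49/60) ≈ 0.0701944
P(repay | x) = 0.0701944 / 0.07295013 ≈ 0.962

0.962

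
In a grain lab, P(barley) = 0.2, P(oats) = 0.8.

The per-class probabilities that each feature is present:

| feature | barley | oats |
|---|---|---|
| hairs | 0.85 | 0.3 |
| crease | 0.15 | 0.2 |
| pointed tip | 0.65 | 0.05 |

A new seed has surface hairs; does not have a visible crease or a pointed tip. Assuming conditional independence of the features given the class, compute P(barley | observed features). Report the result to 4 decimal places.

0.2171

barley: 0.2 × 0.85 × (1−0.15) × (1−0.65) = 0.050575
oats: 0.8 × 0.3 × (1−0.2) × (1−0.05) = 0.1824
P(barley | x) = 0.050575 / 0.232975 ≈ 0.2171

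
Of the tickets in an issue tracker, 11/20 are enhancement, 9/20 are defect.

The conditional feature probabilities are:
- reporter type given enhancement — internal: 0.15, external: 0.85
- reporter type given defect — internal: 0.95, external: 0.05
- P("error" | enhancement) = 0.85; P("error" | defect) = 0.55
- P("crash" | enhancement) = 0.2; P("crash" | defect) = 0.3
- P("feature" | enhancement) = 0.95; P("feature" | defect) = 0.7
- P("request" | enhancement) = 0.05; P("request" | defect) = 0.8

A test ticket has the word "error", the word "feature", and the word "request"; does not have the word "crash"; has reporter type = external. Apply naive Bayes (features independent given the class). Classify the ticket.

enhancement: 0.55 × 0.85 × 0.85 × (1−0.2) × 0.95 × 0.05 = 0.01510025
defect: 0.45 × 0.05 × 0.55 × (1−0.3) × 0.7 × 0.8 = 0.004851
Highest score → enhancement.

enhancement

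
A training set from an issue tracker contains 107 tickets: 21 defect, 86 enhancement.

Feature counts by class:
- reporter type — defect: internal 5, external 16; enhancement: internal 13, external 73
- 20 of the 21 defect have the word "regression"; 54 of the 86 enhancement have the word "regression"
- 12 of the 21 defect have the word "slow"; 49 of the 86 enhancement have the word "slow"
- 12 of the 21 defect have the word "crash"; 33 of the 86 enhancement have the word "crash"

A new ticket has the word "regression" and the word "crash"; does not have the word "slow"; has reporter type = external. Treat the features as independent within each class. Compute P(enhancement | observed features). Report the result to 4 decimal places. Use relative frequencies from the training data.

0.6697

defect: (21/107) × (16/21) × (20/21) × (9/21) × (12/21) ≈ 0.0348764
enhancement: (86/107) × (73/86) × (54/86) × (37/86) × (33/86) ≈ 0.0707218
P(enhancement | x) = 0.0707218 / 0.1055982 ≈ 0.6697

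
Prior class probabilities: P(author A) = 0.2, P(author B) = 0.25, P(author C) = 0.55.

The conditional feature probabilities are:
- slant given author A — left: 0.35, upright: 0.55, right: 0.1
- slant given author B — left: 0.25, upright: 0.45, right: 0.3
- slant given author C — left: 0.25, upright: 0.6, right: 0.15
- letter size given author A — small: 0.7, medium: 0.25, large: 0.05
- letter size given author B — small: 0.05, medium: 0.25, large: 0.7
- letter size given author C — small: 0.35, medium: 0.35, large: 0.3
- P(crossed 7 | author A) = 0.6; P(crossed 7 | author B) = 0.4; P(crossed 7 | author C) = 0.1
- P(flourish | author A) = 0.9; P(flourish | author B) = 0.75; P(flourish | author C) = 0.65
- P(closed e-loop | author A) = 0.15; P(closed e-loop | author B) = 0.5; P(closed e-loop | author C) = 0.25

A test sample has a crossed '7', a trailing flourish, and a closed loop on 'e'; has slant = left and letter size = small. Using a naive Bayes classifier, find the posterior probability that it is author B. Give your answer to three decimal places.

author A: 0.2 × 0.35 × 0.7 × 0.6 × 0.9 × 0.15 = 0.003969
author B: 0.25 × 0.25 × 0.05 × 0.4 × 0.75 × 0.5 = 0.00046875
author C: 0.55 × 0.25 × 0.35 × 0.1 × 0.65 × 0.25 = 0.00078203125
P(author B | x) = 0.00046875 / 0.00521978125 ≈ 0.090

0.090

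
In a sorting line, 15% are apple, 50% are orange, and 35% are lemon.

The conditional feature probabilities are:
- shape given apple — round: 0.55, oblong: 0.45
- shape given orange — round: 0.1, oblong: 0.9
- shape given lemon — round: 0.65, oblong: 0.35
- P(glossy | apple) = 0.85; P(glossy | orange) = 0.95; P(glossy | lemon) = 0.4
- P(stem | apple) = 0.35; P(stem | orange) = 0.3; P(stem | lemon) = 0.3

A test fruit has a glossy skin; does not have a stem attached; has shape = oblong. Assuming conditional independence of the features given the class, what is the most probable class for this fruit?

apple: 0.15 × 0.45 × 0.85 × (1−0.35) = 0.03729375
orange: 0.5 × 0.9 × 0.95 × (1−0.3) = 0.29925
lemon: 0.35 × 0.35 × 0.4 × (1−0.3) = 0.0343
Highest score → orange.

orange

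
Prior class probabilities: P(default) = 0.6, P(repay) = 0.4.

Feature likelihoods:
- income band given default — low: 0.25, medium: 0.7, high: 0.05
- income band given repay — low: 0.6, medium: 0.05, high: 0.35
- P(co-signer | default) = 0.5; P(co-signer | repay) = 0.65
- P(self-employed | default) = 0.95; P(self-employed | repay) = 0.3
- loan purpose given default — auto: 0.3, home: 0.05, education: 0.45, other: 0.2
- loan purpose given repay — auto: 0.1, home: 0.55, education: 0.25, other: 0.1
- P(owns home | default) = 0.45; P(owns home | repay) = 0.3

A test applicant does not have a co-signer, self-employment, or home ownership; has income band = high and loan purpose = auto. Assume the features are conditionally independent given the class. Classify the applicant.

default: 0.6 × 0.05 × (1−0.5) × (1−0.95) × 0.3 × (1−0.45) = 0.00012375
repay: 0.4 × 0.35 × (1−0.65) × (1−0.3) × 0.1 × (1−0.3) = 0.002401
Highest score → repay.

repay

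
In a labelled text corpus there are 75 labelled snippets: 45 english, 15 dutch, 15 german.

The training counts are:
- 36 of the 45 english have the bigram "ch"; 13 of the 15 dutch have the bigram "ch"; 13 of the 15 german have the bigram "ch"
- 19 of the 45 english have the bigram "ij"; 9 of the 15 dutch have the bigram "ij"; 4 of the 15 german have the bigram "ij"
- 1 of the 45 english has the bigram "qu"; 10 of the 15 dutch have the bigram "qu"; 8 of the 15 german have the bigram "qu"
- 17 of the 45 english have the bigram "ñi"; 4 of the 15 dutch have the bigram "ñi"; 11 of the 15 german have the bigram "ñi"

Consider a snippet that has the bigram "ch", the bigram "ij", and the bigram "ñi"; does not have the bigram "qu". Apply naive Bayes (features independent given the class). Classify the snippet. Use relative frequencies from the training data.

english: (45/75) × (36/45) × (19/45) × (44/45) × (17/45) ≈ 0.0748616
dutch: (15/75) × (13/15) × (9/15) × (5/15) × (4/15) ≈ 0.00924444
german: (15/75) × (13/15) × (4/15) × (7/15) × (11/15) ≈ 0.0158183
Highest score → english.

english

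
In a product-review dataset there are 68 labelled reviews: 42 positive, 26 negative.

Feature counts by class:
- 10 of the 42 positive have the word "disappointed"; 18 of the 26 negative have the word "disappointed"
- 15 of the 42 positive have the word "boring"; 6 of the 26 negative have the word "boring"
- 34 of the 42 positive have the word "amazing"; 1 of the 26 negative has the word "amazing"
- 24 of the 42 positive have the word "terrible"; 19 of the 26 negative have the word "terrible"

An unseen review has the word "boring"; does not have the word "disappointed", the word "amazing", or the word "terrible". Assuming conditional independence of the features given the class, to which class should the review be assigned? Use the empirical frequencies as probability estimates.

positive: (42/68) × (32/42) × (15/42) × (8/42) × (18/42) ≈ 0.0137198
negative: (26/68) × (8/26) × (6/26) × (25/26) × (7/26) ≈ 0.0070283
Highest score → positive.

positive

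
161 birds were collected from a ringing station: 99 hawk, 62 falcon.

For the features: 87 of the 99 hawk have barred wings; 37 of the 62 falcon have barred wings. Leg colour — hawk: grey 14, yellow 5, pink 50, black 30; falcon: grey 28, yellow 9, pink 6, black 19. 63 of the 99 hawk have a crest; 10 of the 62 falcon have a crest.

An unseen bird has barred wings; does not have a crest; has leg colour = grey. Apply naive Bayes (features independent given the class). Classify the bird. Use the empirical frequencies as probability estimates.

falcon

hawk: (99/161) × (87/99) × (14/99) × (36/99) ≈ 0.0277878
falcon: (62/161) × (37/62) × (28/62) × (52/62) ≈ 0.087047
Highest score → falcon.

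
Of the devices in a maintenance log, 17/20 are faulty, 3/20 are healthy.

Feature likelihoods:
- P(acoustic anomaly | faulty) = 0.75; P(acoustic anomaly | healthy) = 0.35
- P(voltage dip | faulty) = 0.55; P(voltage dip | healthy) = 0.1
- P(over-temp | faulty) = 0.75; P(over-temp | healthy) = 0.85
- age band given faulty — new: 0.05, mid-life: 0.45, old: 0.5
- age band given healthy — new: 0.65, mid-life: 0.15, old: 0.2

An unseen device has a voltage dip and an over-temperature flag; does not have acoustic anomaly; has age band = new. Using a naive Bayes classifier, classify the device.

faulty: 0.85 × (1−0.75) × 0.55 × 0.75 × 0.05 = 0.0043828125
healthy: 0.15 × (1−0.35) × 0.1 × 0.85 × 0.65 = 0.005386875
Highest score → healthy.

healthy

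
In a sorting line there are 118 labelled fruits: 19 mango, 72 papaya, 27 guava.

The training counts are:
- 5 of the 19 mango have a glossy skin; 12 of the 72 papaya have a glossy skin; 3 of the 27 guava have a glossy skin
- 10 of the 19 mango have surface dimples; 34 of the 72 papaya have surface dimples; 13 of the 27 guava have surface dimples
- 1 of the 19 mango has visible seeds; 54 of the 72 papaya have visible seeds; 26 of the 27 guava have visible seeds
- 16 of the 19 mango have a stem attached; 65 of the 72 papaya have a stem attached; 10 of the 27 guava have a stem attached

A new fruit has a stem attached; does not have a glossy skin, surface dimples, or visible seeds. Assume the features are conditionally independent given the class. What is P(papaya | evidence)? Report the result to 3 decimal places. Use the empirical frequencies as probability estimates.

0.567

mango: (19/118) × (14/19) × (9/19) × (18/19) × (16/19) ≈ 0.0448353
papaya: (72/118) × (60/72) × (38/72) × (18/72) × (65/72) ≈ 0.0605677
guava: (27/118) × (24/27) × (14/27) × (1/27) × (10/27) ≈ 0.00144666
P(papaya | x) = 0.0605677 / 0.10684966 ≈ 0.567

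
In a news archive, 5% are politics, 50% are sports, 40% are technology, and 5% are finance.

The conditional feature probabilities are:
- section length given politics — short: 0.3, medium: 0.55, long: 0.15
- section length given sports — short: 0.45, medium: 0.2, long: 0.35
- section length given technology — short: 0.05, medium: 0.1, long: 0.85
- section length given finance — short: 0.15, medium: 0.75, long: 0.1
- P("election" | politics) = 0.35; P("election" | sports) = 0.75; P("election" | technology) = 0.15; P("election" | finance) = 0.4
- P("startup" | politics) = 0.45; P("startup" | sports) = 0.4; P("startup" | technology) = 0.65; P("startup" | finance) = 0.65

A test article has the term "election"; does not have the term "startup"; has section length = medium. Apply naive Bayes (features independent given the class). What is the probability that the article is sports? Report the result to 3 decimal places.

0.781

politics: 0.05 × 0.55 × 0.35 × (1−0.45) = 0.00529375
sports: 0.5 × 0.2 × 0.75 × (1−0.4) = 0.045
technology: 0.4 × 0.1 × 0.15 × (1−0.65) = 0.0021
finance: 0.05 × 0.75 × 0.4 × (1−0.65) = 0.00525
P(sports | x) = 0.045 / 0.05764375 ≈ 0.781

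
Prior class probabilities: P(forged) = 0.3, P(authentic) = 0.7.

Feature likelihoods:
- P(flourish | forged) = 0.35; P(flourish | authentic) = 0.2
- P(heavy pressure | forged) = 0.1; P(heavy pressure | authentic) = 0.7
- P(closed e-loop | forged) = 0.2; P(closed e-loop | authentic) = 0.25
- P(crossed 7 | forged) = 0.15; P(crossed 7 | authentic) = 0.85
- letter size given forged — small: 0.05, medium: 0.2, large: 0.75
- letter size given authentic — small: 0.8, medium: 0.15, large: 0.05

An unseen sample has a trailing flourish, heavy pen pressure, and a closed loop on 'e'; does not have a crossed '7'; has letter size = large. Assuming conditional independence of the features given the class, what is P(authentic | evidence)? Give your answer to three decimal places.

forged: 0.3 × 0.35 × 0.1 × 0.2 × (1−0.15) × 0.75 = 0.00133875
authentic: 0.7 × 0.2 × 0.7 × 0.25 × (1−0.85) × 0.05 = 0.00018375
P(authentic | x) = 0.00018375 / 0.0015225 ≈ 0.121

0.121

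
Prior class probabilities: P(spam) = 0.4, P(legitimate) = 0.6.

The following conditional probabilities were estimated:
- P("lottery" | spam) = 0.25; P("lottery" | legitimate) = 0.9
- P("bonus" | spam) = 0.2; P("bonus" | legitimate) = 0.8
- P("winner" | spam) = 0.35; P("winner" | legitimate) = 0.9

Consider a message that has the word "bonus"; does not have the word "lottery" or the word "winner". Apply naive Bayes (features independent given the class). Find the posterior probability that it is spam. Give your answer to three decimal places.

spam: 0.4 × (1−0.25) × 0.2 × (1−0.35) = 0.039
legitimate: 0.6 × (1−0.9) × 0.8 × (1−0.9) = 0.0048
P(spam | x) = 0.039 / 0.0438 ≈ 0.890

0.890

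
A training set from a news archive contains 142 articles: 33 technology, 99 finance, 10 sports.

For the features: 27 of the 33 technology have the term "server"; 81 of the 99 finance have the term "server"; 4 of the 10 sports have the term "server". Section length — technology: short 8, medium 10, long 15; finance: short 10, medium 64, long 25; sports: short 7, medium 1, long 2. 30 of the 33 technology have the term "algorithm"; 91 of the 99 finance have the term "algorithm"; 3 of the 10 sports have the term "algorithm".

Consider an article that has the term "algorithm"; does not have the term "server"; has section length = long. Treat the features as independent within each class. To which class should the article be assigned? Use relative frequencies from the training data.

technology: (33/142) × (6/33) × (15/33) × (30/33) ≈ 0.0174601
finance: (99/142) × (18/99) × (25/99) × (91/99) ≈ 0.0294236
sports: (10/142) × (6/10) × (2/10) × (3/10) ≈ 0.00253521
Highest score → finance.

finance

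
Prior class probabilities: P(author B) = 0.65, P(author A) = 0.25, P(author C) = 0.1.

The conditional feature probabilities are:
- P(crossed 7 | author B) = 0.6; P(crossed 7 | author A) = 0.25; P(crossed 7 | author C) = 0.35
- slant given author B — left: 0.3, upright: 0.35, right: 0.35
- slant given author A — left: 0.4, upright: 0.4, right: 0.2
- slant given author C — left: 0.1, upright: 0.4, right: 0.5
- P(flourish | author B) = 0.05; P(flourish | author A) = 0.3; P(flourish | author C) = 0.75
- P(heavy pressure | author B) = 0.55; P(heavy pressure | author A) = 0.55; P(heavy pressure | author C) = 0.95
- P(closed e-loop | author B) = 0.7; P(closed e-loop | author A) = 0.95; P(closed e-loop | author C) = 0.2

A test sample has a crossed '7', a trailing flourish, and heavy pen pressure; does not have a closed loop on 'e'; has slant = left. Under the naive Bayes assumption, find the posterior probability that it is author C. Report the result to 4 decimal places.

author B: 0.65 × 0.6 × 0.3 × 0.05 × 0.55 × (1−0.7) = 0.00096525
author A: 0.25 × 0.25 × 0.4 × 0.3 × 0.55 × (1−0.95) = 0.00020625
author C: 0.1 × 0.35 × 0.1 × 0.75 × 0.95 × (1−0.2) = 0.001995
P(author C | x) = 0.001995 / 0.0031665 ≈ 0.6300

0.6300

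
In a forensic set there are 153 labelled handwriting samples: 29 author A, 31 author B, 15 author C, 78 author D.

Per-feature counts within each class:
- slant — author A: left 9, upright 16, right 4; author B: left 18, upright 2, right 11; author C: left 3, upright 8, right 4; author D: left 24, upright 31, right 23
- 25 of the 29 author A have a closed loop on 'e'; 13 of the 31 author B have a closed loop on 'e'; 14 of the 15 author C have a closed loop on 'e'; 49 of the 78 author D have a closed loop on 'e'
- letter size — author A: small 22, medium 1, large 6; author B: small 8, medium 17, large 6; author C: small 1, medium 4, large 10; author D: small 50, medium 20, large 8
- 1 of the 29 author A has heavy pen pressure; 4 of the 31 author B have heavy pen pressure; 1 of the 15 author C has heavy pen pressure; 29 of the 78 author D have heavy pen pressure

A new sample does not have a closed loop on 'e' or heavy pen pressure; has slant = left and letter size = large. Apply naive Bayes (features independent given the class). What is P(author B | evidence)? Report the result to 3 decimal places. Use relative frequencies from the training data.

0.650

author A: (29/153) × (9/29) × (4/29) × (6/29) × (28/29) ≈ 0.00162079
author B: (31/153) × (18/31) × (18/31) × (6/31) × (27/31) ≈ 0.0115155
author C: (15/153) × (3/15) × (1/15) × (10/15) × (14/15) ≈ 0.000813362
author D: (78/153) × (24/78) × (29/78) × (8/78) × (49/78) ≈ 0.00375768
P(author B | x) = 0.0115155 / 0.017707332 ≈ 0.650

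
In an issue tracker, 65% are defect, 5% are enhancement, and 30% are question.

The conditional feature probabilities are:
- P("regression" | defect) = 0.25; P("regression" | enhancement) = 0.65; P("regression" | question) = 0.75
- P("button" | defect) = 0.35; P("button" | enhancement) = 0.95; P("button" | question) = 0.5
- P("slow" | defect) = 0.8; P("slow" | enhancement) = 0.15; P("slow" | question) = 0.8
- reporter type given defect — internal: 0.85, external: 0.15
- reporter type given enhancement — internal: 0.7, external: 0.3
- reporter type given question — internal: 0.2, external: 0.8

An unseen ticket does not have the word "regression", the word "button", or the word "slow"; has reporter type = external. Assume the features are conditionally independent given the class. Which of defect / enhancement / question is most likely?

defect

defect: 0.65 × (1−0.25) × (1−0.35) × (1−0.8) × 0.15 = 0.00950625
enhancement: 0.05 × (1−0.65) × (1−0.95) × (1−0.15) × 0.3 = 0.000223125
question: 0.3 × (1−0.75) × (1−0.5) × (1−0.8) × 0.8 = 0.006
Highest score → defect.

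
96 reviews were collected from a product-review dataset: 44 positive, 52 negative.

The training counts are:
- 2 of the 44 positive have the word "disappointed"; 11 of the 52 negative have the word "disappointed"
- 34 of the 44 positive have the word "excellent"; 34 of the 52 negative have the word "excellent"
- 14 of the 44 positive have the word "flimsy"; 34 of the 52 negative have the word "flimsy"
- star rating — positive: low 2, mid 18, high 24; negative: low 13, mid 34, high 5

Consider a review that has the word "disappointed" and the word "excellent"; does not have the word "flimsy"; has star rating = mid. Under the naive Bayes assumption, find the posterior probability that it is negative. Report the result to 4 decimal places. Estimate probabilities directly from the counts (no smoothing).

0.7906

positive: (44/96) × (2/44) × (34/44) × (30/44) × (18/44) ≈ 0.00449028
negative: (52/96) × (11/52) × (34/52) × (18/52) × (34/52) ≈ 0.0169567
P(negative | x) = 0.0169567 / 0.02144698 ≈ 0.7906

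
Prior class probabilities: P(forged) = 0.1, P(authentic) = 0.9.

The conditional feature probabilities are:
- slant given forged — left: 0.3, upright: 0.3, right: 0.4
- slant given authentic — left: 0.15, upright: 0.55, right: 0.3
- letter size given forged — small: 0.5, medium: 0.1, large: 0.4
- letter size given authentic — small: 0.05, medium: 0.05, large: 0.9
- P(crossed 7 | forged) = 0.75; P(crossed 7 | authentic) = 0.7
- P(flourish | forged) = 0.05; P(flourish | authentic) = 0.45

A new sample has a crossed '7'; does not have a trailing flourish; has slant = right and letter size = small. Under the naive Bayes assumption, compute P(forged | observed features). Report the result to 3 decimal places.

0.733

forged: 0.1 × 0.4 × 0.5 × 0.75 × (1−0.05) = 0.01425
authentic: 0.9 × 0.3 × 0.05 × 0.7 × (1−0.45) = 0.0051975
P(forged | x) = 0.01425 / 0.0194475 ≈ 0.733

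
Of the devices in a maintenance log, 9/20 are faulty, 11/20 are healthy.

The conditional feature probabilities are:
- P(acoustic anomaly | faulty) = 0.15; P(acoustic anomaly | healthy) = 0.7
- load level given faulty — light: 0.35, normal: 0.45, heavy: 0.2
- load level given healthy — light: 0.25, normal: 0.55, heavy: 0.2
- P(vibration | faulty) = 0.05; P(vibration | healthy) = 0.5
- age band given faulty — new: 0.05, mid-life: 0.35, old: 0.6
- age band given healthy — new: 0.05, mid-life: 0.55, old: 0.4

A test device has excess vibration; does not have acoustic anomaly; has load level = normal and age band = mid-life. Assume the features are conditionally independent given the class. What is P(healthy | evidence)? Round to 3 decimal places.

0.892

faulty: 0.45 × (1−0.15) × 0.45 × 0.05 × 0.35 = 0.0030121875
healthy: 0.55 × (1−0.7) × 0.55 × 0.5 × 0.55 = 0.02495625
P(healthy | x) = 0.02495625 / 0.0279684375 ≈ 0.892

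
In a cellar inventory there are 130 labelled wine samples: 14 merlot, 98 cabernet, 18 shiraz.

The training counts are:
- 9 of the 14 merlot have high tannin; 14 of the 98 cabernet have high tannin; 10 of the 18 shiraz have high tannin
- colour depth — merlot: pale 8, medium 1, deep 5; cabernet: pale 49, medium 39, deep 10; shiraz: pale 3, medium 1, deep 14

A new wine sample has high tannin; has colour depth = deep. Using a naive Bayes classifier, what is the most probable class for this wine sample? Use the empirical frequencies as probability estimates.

shiraz

merlot: (14/130) × (9/14) × (5/14) ≈ 0.0247253
cabernet: (98/130) × (14/98) × (10/98) ≈ 0.010989
shiraz: (18/130) × (10/18) × (14/18) ≈ 0.0598291
Highest score → shiraz.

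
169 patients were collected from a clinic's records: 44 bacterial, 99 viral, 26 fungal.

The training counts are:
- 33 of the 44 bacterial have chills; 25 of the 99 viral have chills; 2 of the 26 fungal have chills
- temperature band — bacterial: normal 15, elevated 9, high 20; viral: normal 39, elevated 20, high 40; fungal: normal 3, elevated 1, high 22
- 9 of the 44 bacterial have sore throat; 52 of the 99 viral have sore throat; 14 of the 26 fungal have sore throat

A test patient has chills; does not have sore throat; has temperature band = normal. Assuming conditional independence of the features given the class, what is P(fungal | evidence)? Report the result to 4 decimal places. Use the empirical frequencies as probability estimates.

0.0078

bacterial: (44/169) × (33/44) × (15/44) × (35/44) ≈ 0.0529519
viral: (99/169) × (25/99) × (39/99) × (47/99) ≈ 0.0276659
fungal: (26/169) × (2/26) × (3/26) × (12/26) ≈ 0.00063023
P(fungal | x) = 0.00063023 / 0.08124803 ≈ 0.0078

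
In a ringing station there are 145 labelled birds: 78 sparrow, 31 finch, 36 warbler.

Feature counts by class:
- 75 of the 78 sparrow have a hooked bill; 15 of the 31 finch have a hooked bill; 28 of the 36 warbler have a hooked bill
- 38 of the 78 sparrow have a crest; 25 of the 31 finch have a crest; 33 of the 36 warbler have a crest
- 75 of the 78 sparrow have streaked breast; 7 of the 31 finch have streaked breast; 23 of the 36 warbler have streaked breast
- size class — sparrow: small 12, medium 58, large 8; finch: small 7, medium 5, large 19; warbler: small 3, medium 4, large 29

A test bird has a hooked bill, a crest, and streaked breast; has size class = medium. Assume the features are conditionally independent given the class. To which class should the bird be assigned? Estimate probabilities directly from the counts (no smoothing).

sparrow: (78/145) × (75/78) × (38/78) × (75/78) × (58/78) ≈ 0.18017
finch: (31/145) × (15/31) × (25/31) × (7/31) × (5/31) ≈ 0.00303841
warbler: (36/145) × (28/36) × (33/36) × (23/36) × (4/36) ≈ 0.0125656
Highest score → sparrow.

sparrow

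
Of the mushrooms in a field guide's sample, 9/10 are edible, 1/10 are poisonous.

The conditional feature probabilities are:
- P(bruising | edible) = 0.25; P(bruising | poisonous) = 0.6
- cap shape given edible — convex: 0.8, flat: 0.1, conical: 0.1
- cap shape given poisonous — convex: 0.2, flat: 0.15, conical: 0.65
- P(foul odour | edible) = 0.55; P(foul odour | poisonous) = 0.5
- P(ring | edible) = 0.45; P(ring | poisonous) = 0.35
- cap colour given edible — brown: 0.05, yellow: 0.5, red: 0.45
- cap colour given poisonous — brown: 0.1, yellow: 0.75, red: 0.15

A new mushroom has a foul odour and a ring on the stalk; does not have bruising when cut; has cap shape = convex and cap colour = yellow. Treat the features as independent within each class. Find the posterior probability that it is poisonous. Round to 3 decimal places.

edible: 0.9 × (1−0.25) × 0.8 × 0.55 × 0.45 × 0.5 = 0.066825
poisonous: 0.1 × (1−0.6) × 0.2 × 0.5 × 0.35 × 0.75 = 0.00105
P(poisonous | x) = 0.00105 / 0.067875 ≈ 0.015

0.015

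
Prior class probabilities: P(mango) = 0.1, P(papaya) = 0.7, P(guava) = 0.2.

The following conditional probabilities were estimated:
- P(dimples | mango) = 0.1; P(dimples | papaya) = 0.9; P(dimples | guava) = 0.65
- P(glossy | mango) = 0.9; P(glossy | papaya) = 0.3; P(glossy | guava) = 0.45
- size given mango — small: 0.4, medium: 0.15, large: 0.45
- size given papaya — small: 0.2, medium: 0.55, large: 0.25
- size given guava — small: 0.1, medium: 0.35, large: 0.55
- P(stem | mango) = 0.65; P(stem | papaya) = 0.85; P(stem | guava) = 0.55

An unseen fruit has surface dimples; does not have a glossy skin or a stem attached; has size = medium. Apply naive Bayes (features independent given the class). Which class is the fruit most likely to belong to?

mango: 0.1 × 0.1 × (1−0.9) × 0.15 × (1−0.65) = 0.0000525
papaya: 0.7 × 0.9 × (1−0.3) × 0.55 × (1−0.85) = 0.0363825
guava: 0.2 × 0.65 × (1−0.45) × 0.35 × (1−0.55) = 0.01126125
Highest score → papaya.

papaya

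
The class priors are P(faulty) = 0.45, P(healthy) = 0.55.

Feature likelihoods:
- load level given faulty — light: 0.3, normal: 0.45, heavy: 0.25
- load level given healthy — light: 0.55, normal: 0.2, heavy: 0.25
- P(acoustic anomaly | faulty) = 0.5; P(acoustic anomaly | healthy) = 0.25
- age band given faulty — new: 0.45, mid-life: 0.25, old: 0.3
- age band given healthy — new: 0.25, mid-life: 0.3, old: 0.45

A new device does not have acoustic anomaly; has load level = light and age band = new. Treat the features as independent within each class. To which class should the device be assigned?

healthy

faulty: 0.45 × 0.3 × (1−0.5) × 0.45 = 0.030375
healthy: 0.55 × 0.55 × (1−0.25) × 0.25 = 0.05671875
Highest score → healthy.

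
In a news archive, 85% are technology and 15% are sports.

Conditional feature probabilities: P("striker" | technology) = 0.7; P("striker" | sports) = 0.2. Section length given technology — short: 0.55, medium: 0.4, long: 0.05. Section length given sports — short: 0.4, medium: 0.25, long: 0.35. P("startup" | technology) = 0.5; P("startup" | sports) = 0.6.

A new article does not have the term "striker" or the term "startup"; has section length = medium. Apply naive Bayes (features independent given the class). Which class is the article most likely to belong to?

technology: 0.85 × (1−0.7) × 0.4 × (1−0.5) = 0.051
sports: 0.15 × (1−0.2) × 0.25 × (1−0.6) = 0.012
Highest score → technology.

technology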